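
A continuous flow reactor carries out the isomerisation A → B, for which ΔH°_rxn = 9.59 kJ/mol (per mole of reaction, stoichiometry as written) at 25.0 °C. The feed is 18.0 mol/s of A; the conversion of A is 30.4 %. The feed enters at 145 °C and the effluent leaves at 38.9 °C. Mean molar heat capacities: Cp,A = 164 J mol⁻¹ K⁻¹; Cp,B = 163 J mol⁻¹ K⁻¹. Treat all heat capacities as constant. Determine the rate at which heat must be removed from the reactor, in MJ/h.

Q_out = 939 MJ/h

Extent of reaction ξ = 0.304 × 18.0 = 5.472 mol/s
Reaction term: ξ·ΔH°_rxn = 5.472 × 9.59 = 52.476 kJ/s
Sensible, feed 145→25 °C: -354.24 kJ/s
Outlet flows (mol/s): A 12.528, B 5.472
Sensible, products 25→38.9 °C: 40.957 kJ/s
Q = ΔH = -260.81 kJ/s = -260.81 kW
Heat removed = 938.9 MJ/h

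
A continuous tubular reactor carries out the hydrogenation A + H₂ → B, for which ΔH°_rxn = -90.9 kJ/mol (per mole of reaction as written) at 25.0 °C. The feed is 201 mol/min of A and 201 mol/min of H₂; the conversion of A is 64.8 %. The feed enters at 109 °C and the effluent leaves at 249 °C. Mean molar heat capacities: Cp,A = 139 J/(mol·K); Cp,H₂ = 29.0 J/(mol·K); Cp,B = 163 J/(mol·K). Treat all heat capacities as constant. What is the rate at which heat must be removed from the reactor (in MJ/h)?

Extent of reaction ξ = 0.648 × 201 = 130.25 mol/min
Reaction term: ξ·ΔH°_rxn = 130.25 × -90.9 = -11840 kJ/min
Sensible, feed 109→25 °C: -2836.5 kJ/min
Outlet flows (mol/min): A 70.752, H₂ 70.752, B 130.25
Sensible, products 25→249 °C: 7418.2 kJ/min
Q = ΔH = -7257.9 kJ/min = -120.97 kW
Heat removed = 435.47 MJ/h

Q_out = 435 MJ/h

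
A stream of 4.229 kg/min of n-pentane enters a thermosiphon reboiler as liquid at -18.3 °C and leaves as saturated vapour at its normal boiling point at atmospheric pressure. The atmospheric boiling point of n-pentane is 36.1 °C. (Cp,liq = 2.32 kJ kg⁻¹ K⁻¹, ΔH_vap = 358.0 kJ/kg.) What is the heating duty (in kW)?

Q = 34.1 kW

liquid -18.3→36.1 °C: 126.21 kJ/kg
vaporisation at 36.1 °C: 358 kJ/kg
Δh = 126.21 + 358 = 484.21 kJ/kg
Q = ṁ·Δh = 4.229 kg/min × 484.21 kJ/kg = 2047.7 kJ/min
|Q| = 34.129 kW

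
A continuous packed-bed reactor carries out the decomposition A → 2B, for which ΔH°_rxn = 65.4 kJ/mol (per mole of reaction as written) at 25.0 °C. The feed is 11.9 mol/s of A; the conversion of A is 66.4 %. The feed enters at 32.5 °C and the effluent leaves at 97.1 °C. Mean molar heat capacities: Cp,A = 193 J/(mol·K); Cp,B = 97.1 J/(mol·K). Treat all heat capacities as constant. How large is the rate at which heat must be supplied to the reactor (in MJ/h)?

Q_in = 2400 MJ/h

Extent of reaction ξ = 0.664 × 11.9 = 7.9016 mol/s
Reaction term: ξ·ΔH°_rxn = 7.9016 × 65.4 = 516.76 kJ/s
Sensible, feed 32.5→25 °C: -17.225 kJ/s
Outlet flows (mol/s): A 3.9984, B 15.803
Sensible, products 25→97.1 °C: 166.28 kJ/s
Q = ΔH = 665.82 kJ/s = 665.82 kW
Heat supplied = 2396.9 MJ/h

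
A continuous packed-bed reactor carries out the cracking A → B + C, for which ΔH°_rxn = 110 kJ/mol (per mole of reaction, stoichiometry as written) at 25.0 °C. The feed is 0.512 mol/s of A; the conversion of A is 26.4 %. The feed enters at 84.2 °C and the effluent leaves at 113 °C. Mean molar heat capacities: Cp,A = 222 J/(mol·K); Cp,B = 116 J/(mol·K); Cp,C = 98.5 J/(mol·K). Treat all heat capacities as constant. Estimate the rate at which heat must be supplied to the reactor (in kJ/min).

Extent of reaction ξ = 0.264 × 0.512 = 0.13517 mol/s
Reaction term: ξ·ΔH°_rxn = 0.13517 × 110 = 14.868 kJ/s
Sensible, feed 84.2→25 °C: -6.7289 kJ/s
Outlet flows (mol/s): A 0.37683, B 0.13517, C 0.13517
Sensible, products 25→113 °C: 9.9132 kJ/s
Q = ΔH = 18.053 kJ/s = 18.053 kW
Heat supplied = 1083.2 kJ/min

Q_in = 1080 kJ/min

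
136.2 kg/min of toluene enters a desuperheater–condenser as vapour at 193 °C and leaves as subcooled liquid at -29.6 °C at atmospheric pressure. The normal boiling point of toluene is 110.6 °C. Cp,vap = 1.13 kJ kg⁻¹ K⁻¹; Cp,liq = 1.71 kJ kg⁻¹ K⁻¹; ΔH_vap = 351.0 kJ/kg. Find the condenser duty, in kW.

Q_c = 1550 kW

vapour 193→110.6 °C: -93.112 kJ/kg
condensation at 110.6 °C: -351 kJ/kg
liquid 110.6→-29.6 °C: -239.74 kJ/kg
Δh = -93.112 + -351 + -239.74 = -683.85 kJ/kg
Q = ṁ·Δh = 136.2 kg/min × -683.85 kJ/kg = -93141 kJ/min
|Q| = 1552.3 kW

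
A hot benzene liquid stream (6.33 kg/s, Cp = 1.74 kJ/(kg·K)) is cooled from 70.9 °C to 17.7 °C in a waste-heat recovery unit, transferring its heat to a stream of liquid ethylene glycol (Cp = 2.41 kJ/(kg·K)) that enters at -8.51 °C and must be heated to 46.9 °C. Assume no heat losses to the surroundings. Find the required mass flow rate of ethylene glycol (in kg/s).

ṁ_c = 4.39 kg/s

Heat released by hot stream: Q = 6.33 × 1.74 × (70.9 − 17.7) = 585.96 kJ/s
Energy balance on cold side (adiabatic exchanger): Q = ṁ_c·Cp_c·(T_c,out − T_c,in)
ṁ_c = 585.96 / [2.41 × (46.9 − -8.51)] = 4.3879 kg/s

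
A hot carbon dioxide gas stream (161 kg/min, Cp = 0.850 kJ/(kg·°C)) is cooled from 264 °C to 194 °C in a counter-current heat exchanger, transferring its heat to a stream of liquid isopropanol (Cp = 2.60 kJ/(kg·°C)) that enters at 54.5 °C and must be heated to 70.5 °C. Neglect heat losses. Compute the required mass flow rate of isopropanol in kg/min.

ṁ_c = 230 kg/min

Heat released by hot stream: Q = 161 × 0.850 × (264 − 194) = 9579.5 kJ/min
Energy balance on cold side (adiabatic exchanger): Q = ṁ_c·Cp_c·(T_c,out − T_c,in)
ṁ_c = 9579.5 / [2.60 × (70.5 − 54.5)] = 230.28 kg/min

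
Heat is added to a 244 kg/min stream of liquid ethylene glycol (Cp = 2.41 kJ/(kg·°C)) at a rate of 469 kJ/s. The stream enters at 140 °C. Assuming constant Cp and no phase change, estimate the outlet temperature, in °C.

T_out = 188 °C

Q = 469 kJ/s = 28140 kJ/min
ΔT = Q/(ṁ·Cp) = 28140/(244×2.41) = 47.854 K
T_out = 140 + 47.854 = 187.85 °C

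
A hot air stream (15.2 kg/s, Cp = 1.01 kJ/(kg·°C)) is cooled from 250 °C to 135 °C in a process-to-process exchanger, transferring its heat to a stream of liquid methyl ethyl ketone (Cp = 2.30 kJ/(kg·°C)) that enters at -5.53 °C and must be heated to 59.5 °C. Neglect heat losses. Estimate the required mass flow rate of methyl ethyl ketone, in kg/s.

Heat released by hot stream: Q = 15.2 × 1.01 × (250 − 135) = 1765.5 kJ/s
Energy balance on cold side (adiabatic exchanger): Q = ṁ_c·Cp_c·(T_c,out − T_c,in)
ṁ_c = 1765.5 / [2.30 × (59.5 − -5.53)] = 11.804 kg/s

ṁ_c = 11.8 kg/s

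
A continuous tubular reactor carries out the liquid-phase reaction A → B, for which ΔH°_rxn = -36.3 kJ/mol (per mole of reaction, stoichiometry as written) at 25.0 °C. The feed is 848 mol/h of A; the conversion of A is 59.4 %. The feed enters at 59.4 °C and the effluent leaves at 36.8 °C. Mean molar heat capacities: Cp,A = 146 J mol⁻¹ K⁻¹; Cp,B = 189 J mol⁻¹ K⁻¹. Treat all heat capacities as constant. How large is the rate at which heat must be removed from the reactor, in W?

Q_out = 5790 W

Extent of reaction ξ = 0.594 × 848 = 503.71 mol/h
Reaction term: ξ·ΔH°_rxn = 503.71 × -36.3 = -18285 kJ/h
Sensible, feed 59.4→25 °C: -4259 kJ/h
Outlet flows (mol/h): A 344.29, B 503.71
Sensible, products 25→36.8 °C: 1716.5 kJ/h
Q = ΔH = -20827 kJ/h = -5.7853 kW
Heat removed = 5785.3 W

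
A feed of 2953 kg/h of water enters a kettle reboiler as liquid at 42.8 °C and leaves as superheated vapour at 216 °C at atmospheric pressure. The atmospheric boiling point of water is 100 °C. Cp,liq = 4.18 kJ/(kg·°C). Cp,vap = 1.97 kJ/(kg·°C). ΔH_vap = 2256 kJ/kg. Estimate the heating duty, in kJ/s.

Q = 2230 kJ/s

liquid 42.8→100 °C: 239.1 kJ/kg
vaporisation at 100 °C: 2256 kJ/kg
vapour 100→216 °C: 228.52 kJ/kg
Δh = 239.1 + 2256 + 228.52 = 2723.6 kJ/kg
Q = ṁ·Δh = 2953 kg/h × 2723.6 kJ/kg = 8.0428e+06 kJ/h
|Q| = 2234.1 kW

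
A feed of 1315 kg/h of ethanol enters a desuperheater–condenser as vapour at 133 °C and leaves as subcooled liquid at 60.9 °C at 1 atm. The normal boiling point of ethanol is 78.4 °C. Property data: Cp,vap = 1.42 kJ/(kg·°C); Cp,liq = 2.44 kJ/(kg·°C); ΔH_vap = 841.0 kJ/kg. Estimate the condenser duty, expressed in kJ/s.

vapour 133→78.4 °C: -77.532 kJ/kg
condensation at 78.4 °C: -841 kJ/kg
liquid 78.4→60.9 °C: -42.7 kJ/kg
Δh = -77.532 + -841 + -42.7 = -961.23 kJ/kg
Q = ṁ·Δh = 1315 kg/h × -961.23 kJ/kg = -1.264e+06 kJ/h
|Q| = 351.12 kW

Q_c = 351 kJ/s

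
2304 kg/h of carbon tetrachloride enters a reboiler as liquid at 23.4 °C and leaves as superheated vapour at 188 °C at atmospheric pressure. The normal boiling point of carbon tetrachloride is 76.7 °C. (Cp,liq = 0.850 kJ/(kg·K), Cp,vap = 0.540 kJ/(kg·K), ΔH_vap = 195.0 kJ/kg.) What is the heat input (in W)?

liquid 23.4→76.7 °C: 45.305 kJ/kg
vaporisation at 76.7 °C: 195 kJ/kg
vapour 76.7→188 °C: 60.102 kJ/kg
Δh = 45.305 + 195 + 60.102 = 300.41 kJ/kg
Q = ṁ·Δh = 2304 kg/h × 300.41 kJ/kg = 692140 kJ/h
|Q| = 192.26 kW = 192260 W

Q = 192000 W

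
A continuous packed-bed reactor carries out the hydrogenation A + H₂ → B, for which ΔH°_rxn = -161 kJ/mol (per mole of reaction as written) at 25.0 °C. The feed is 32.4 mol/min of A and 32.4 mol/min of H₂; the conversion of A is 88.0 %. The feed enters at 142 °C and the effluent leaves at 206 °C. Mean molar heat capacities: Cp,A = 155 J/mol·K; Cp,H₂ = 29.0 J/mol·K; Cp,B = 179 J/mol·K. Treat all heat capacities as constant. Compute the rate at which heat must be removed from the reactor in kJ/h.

Q_out = 254000 kJ/h

Extent of reaction ξ = 0.880 × 32.4 = 28.512 mol/min
Reaction term: ξ·ΔH°_rxn = 28.512 × -161 = -4590.4 kJ/min
Sensible, feed 142→25 °C: -697.51 kJ/min
Outlet flows (mol/min): A 3.888, H₂ 3.888, B 28.512
Sensible, products 25→206 °C: 1053.2 kJ/min
Q = ΔH = -4234.7 kJ/min = -70.578 kW
Heat removed = 254080 kJ/h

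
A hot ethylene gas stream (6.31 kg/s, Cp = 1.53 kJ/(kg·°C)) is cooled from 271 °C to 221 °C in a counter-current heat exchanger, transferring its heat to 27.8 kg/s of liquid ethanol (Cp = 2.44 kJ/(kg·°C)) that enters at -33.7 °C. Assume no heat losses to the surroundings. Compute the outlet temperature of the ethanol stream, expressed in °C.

T_c,out = -26.6 °C

Heat released by hot stream: Q = 6.31 × 1.53 × (271 − 221) = 482.71 kJ/s
Energy balance on cold side (adiabatic exchanger): Q = ṁ_c·Cp_c·(T_c,out − T_c,in)
T_c,out = -33.7 + 482.71/(27.8 × 2.44) = -26.584 °C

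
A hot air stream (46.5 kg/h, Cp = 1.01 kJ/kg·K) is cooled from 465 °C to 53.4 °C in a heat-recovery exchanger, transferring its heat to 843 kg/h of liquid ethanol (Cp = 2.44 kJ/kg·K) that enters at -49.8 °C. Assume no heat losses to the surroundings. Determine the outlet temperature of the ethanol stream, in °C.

Heat released by hot stream: Q = 46.5 × 1.01 × (465 − 53.4) = 19331 kJ/h
Energy balance on cold side (adiabatic exchanger): Q = ṁ_c·Cp_c·(T_c,out − T_c,in)
T_c,out = -49.8 + 19331/(843 × 2.44) = -40.402 °C

T_c,out = -40.4 °C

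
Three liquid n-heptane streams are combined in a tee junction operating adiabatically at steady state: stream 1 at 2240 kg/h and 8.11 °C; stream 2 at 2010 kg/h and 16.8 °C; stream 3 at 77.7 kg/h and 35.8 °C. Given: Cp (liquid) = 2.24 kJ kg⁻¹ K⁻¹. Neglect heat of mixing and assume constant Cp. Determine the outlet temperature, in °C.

T_out = 12.6 °C

No heat crosses the boundary, so H_out = H_in.
T_out = Σ ṁᵢCp,ᵢTᵢ / Σ ṁᵢCp,ᵢ
      = 122560 / 9694 = 12.643 °C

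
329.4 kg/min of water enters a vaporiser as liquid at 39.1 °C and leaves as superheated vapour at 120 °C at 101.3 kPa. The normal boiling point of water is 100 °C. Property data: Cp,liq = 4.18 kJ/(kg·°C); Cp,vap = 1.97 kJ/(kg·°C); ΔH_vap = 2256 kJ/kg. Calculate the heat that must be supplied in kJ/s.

liquid 39.1→100 °C: 254.56 kJ/kg
vaporisation at 100 °C: 2256 kJ/kg
vapour 100→120 °C: 39.4 kJ/kg
Δh = 254.56 + 2256 + 39.4 = 2550 kJ/kg
Q = ṁ·Δh = 329.4 kg/min × 2550 kJ/kg = 839960 kJ/min
|Q| = 13999 kW

Q = 14000 kJ/s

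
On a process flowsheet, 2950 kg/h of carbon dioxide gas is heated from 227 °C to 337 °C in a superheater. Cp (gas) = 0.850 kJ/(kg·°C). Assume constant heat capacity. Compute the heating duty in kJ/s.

Q = 76.6 kJ/s

Q = ṁ·Cp·ΔT = 2950 × 0.850 × (337 − 227) = 275820 kJ/h
Converting: 275820 / 3600 s = 76.618 kW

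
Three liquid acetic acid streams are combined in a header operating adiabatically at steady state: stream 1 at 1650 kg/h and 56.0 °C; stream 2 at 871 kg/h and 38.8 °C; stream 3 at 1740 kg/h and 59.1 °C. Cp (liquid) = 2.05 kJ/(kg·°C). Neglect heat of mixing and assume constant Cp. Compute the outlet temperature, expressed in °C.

Adiabatic, steady state ⇒ Σ ṁᵢCp,ᵢ(T_out − Tᵢ) = 0
Σ ṁᵢCp,ᵢTᵢ = 1650×2.05×56.0 + 871×2.05×38.8 + 1740×2.05×59.1 = 469510
Σ ṁᵢCp,ᵢ = 1650×2.05 + 871×2.05 + 1740×2.05 = 8735
T_out = 469510 / 8735 = 53.75 °C

T_out = 53.8 °C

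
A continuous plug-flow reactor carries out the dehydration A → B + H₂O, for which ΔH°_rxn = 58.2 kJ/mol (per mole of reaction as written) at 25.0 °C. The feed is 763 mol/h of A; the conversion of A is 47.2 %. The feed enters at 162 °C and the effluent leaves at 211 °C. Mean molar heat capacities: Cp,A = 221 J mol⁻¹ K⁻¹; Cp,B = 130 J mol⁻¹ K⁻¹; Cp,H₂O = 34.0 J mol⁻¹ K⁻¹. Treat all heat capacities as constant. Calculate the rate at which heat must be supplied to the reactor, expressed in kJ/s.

Q_in = 7.06 kJ/s

Extent of reaction ξ = 0.472 × 763 = 360.14 mol/h
Reaction term: ξ·ΔH°_rxn = 360.14 × 58.2 = 20960 kJ/h
Sensible, feed 162→25 °C: -23101 kJ/h
Outlet flows (mol/h): A 402.86, B 360.14, H₂O 360.14
Sensible, products 25→211 °C: 27546 kJ/h
Q = ΔH = 25404 kJ/h = 7.0567 kW
Heat supplied = 7.0567 kJ/s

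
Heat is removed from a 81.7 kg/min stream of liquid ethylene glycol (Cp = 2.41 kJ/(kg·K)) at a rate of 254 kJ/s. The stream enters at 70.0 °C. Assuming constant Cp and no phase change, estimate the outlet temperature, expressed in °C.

T_out = -7.40 °C

Q = 254 kJ/s = 15240 kJ/min
ΔT = Q/(ṁ·Cp) = 15240/(81.7×2.41) = 77.401 K
T_out = 70.0 − 77.401 = -7.4009 °C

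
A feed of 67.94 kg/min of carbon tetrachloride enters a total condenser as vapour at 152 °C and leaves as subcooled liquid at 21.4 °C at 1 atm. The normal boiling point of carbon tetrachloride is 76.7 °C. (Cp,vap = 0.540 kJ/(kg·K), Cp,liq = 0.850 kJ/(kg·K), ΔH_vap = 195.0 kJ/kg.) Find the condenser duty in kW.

vapour 152→76.7 °C: -40.662 kJ/kg
condensation at 76.7 °C: -195 kJ/kg
liquid 76.7→21.4 °C: -47.005 kJ/kg
Δh = -40.662 + -195 + -47.005 = -282.67 kJ/kg
Q = ṁ·Δh = 67.94 kg/min × -282.67 kJ/kg = -19204 kJ/min
|Q| = 320.07 kW

Q_c = 320 kW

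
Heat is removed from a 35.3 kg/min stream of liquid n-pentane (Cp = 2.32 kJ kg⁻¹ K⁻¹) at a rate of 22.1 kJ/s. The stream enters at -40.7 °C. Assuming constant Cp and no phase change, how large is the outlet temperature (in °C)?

T_out = -56.9 °C

Q = 22.1 kJ/s = 1326 kJ/min
ΔT = Q/(ṁ·Cp) = 1326/(35.3×2.32) = 16.191 K
T_out = -40.7 − 16.191 = -56.891 °C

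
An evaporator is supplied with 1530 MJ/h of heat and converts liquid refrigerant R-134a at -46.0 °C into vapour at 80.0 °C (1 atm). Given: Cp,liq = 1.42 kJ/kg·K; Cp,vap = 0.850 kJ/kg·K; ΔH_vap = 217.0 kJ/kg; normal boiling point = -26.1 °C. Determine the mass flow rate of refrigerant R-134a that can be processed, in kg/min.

ṁ = 76.0 kg/min

Δh = 1.42×(-26.1−-46.0) + 217.0 + 0.850×(80.0−-26.1) = 335.44 kJ/kg
Q = 1530 MJ/h = 425 kJ/s = 25500 kJ/min
ṁ = Q/Δh = 25500 / 335.44 = 76.019 kg/min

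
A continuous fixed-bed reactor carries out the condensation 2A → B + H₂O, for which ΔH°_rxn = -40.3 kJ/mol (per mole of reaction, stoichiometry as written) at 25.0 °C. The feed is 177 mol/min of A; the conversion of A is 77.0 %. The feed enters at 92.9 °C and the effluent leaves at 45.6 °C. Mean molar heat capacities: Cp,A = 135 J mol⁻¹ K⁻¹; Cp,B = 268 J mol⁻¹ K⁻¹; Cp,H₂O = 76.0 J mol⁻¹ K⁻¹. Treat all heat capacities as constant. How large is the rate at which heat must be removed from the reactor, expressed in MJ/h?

Q_out = 226 MJ/h

Extent of reaction ξ = 0.770 × 177 / 2 = 68.145 mol/min
Reaction term: ξ·ΔH°_rxn = 68.145 × -40.3 = -2746.2 kJ/min
Sensible, feed 92.9→25 °C: -1622.5 kJ/min
Outlet flows (mol/min): A 40.71, B 68.145, H₂O 68.145
Sensible, products 25→45.6 °C: 596.12 kJ/min
Q = ΔH = -3772.6 kJ/min = -62.877 kW
Heat removed = 226.36 MJ/h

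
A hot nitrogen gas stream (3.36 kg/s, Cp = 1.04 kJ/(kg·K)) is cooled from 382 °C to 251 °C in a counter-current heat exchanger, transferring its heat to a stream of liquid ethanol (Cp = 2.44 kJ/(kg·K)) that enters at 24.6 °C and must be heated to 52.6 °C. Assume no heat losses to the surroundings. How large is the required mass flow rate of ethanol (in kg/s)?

Heat released by hot stream: Q = 3.36 × 1.04 × (382 − 251) = 457.77 kJ/s
Energy balance on cold side (adiabatic exchanger): Q = ṁ_c·Cp_c·(T_c,out − T_c,in)
ṁ_c = 457.77 / [2.44 × (52.6 − 24.6)] = 6.7003 kg/s

ṁ_c = 6.70 kg/s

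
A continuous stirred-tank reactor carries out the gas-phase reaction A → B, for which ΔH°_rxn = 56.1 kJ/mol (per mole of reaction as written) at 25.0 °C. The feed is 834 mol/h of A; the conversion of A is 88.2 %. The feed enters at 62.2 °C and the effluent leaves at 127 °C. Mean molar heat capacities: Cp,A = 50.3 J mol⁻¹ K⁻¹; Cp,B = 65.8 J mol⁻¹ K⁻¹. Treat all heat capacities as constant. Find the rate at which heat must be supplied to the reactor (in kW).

Q_in = 12.5 kW

Extent of reaction ξ = 0.882 × 834 = 735.59 mol/h
Reaction term: ξ·ΔH°_rxn = 735.59 × 56.1 = 41266 kJ/h
Sensible, feed 62.2→25 °C: -1560.5 kJ/h
Outlet flows (mol/h): A 98.412, B 735.59
Sensible, products 25→127 °C: 5441.9 kJ/h
Q = ΔH = 45148 kJ/h = 12.541 kW
Heat supplied = 12.541 kW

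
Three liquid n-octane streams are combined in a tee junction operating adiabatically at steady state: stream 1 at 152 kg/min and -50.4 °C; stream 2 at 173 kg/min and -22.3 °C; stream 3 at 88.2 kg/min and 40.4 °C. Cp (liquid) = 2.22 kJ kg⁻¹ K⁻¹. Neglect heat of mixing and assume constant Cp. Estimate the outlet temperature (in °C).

No heat crosses the boundary, so H_out = H_in.
Σ ṁᵢCp,ᵢTᵢ = 152×2.22×-50.4 + 173×2.22×-22.3 + 88.2×2.22×40.4 = -17661
Σ ṁᵢCp,ᵢ = 152×2.22 + 173×2.22 + 88.2×2.22 = 917.3
T_out = -17661 / 917.3 = -19.253 °C

T_out = -19.3 °C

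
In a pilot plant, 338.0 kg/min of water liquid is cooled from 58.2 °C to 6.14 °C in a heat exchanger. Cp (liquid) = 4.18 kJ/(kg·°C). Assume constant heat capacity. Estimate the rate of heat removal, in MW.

Q = ṁ·Cp·ΔT = 338.0 × 4.18 × (6.14 − 58.2) = -73552 kJ/min
Converting: 73552 / 60 s = 1225.9 kW
Cooling duty = 1.2259 MW

Q_c = 1.23 MW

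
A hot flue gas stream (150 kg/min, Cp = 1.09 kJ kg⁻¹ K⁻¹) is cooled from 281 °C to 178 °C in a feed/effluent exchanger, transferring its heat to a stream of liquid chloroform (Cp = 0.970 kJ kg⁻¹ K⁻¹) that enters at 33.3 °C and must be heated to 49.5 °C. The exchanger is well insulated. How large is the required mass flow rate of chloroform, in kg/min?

ṁ_c = 1070 kg/min

Heat released by hot stream: Q = 150 × 1.09 × (281 − 178) = 16840 kJ/min
Energy balance on cold side (adiabatic exchanger): Q = ṁ_c·Cp_c·(T_c,out − T_c,in)
ṁ_c = 16840 / [0.970 × (49.5 − 33.3)] = 1071.7 kg/min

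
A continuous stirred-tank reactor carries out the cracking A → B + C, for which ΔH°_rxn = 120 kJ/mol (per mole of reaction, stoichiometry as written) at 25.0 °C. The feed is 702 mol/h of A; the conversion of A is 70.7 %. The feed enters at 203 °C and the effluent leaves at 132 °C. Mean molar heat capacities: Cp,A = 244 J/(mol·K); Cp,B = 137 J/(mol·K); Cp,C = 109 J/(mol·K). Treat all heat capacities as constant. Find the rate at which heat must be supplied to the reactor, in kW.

Q_in = 13.2 kW

Extent of reaction ξ = 0.707 × 702 = 496.31 mol/h
Reaction term: ξ·ΔH°_rxn = 496.31 × 120 = 59558 kJ/h
Sensible, feed 203→25 °C: -30489 kJ/h
Outlet flows (mol/h): A 205.69, B 496.31, C 496.31
Sensible, products 25→132 °C: 18434 kJ/h
Q = ΔH = 47502 kJ/h = 13.195 kW
Heat supplied = 13.195 kW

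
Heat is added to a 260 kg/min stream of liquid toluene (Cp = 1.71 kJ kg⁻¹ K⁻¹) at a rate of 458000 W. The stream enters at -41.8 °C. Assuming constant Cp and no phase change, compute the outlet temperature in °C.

T_out = 20.0 °C

Q = 458000 W = 27480 kJ/min
ΔT = Q/(ṁ·Cp) = 27480/(260×1.71) = 61.808 K
T_out = -41.8 + 61.808 = 20.008 °C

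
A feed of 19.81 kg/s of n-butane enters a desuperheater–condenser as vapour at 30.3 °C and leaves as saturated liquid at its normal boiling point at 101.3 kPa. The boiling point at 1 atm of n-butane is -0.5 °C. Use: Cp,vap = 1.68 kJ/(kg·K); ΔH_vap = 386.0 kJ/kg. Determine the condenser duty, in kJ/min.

vapour 30.3→-0.5 °C: -51.744 kJ/kg
condensation at -0.5 °C: -386 kJ/kg
Δh = -51.744 + -386 = -437.74 kJ/kg
Q = ṁ·Δh = 19.81 kg/s × -437.74 kJ/kg = -8671.7 kJ/s
|Q| = 8671.7 kW = 520300 kJ/min

Q_c = 520000 kJ/min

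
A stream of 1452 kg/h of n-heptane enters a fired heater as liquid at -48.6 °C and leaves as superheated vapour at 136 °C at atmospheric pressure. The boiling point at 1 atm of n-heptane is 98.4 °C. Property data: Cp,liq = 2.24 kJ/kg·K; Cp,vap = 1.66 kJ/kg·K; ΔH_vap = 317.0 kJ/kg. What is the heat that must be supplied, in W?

Q = 286000 W

liquid -48.6→98.4 °C: 329.28 kJ/kg
vaporisation at 98.4 °C: 317 kJ/kg
vapour 98.4→136 °C: 62.416 kJ/kg
Δh = 329.28 + 317 + 62.416 = 708.7 kJ/kg
Q = ṁ·Δh = 1452 kg/h × 708.7 kJ/kg = 1.029e+06 kJ/h
|Q| = 285.84 kW = 285840 W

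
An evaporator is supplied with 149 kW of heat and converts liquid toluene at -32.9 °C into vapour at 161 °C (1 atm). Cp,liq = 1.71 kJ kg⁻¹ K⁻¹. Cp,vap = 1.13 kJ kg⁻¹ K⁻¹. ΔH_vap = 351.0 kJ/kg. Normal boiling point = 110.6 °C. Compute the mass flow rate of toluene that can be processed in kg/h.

ṁ = 821 kg/h

Δh = 1.71×(110.6−-32.9) + 351.0 + 1.13×(161−110.6) = 653.34 kJ/kg
Q = 149 kW = 149 kJ/s = 536400 kJ/h
ṁ = Q/Δh = 536400 / 653.34 = 821.02 kg/h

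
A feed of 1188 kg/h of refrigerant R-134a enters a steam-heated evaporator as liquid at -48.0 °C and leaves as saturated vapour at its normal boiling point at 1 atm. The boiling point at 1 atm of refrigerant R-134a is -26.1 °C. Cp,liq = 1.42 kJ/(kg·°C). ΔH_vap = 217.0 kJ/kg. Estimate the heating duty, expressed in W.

Q = 81900 W

liquid -48.0→-26.1 °C: 31.098 kJ/kg
vaporisation at -26.1 °C: 217 kJ/kg
Δh = 31.098 + 217 = 248.1 kJ/kg
Q = ṁ·Δh = 1188 kg/h × 248.1 kJ/kg = 294740 kJ/h
|Q| = 81.872 kW = 81872 W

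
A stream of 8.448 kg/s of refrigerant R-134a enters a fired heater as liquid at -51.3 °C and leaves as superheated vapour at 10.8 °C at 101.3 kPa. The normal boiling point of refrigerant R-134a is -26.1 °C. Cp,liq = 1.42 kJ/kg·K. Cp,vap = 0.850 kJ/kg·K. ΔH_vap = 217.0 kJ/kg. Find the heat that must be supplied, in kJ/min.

Q = 144000 kJ/min

liquid -51.3→-26.1 °C: 35.784 kJ/kg
vaporisation at -26.1 °C: 217 kJ/kg
vapour -26.1→10.8 °C: 31.365 kJ/kg
Δh = 35.784 + 217 + 31.365 = 284.15 kJ/kg
Q = ṁ·Δh = 8.448 kg/s × 284.15 kJ/kg = 2400.5 kJ/s
|Q| = 2400.5 kW = 144030 kJ/min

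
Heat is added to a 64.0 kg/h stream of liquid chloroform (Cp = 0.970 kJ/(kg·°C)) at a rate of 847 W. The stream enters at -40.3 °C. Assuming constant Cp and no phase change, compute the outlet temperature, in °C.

Q = 847 W = 3049.2 kJ/h
ΔT = Q/(ṁ·Cp) = 3049.2/(64.0×0.970) = 49.117 K
T_out = -40.3 + 49.117 = 8.8173 °C

T_out = 8.82 °C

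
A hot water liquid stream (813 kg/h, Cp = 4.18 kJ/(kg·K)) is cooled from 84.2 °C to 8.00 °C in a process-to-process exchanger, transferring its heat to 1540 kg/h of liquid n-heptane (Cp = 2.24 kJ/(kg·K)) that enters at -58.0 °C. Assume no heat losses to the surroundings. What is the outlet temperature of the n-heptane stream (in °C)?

Heat released by hot stream: Q = 813 × 4.18 × (84.2 − 8.00) = 258950 kJ/h
Energy balance on cold side (adiabatic exchanger): Q = ṁ_c·Cp_c·(T_c,out − T_c,in)
T_c,out = -58.0 + 258950/(1540 × 2.24) = 17.068 °C

T_c,out = 17.1 °C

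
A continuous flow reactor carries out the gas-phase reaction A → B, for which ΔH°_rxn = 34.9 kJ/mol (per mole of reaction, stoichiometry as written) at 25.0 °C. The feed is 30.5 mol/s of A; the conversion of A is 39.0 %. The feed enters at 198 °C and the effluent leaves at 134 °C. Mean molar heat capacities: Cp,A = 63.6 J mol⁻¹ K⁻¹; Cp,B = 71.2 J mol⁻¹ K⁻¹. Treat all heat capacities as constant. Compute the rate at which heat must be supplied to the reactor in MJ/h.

Extent of reaction ξ = 0.390 × 30.5 = 11.895 mol/s
Reaction term: ξ·ΔH°_rxn = 11.895 × 34.9 = 415.14 kJ/s
Sensible, feed 198→25 °C: -335.59 kJ/s
Outlet flows (mol/s): A 18.605, B 11.895
Sensible, products 25→134 °C: 221.29 kJ/s
Q = ΔH = 300.84 kJ/s = 300.84 kW
Heat supplied = 1083 MJ/h

Q_in = 1080 MJ/h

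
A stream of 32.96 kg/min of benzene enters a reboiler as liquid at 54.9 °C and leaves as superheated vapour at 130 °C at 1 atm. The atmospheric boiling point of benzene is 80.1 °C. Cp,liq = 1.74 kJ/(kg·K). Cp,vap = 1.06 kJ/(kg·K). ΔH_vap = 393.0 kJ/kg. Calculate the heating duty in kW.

Q = 269 kW

liquid 54.9→80.1 °C: 43.848 kJ/kg
vaporisation at 80.1 °C: 393 kJ/kg
vapour 80.1→130 °C: 52.894 kJ/kg
Δh = 43.848 + 393 + 52.894 = 489.74 kJ/kg
Q = ṁ·Δh = 32.96 kg/min × 489.74 kJ/kg = 16142 kJ/min
|Q| = 269.03 kW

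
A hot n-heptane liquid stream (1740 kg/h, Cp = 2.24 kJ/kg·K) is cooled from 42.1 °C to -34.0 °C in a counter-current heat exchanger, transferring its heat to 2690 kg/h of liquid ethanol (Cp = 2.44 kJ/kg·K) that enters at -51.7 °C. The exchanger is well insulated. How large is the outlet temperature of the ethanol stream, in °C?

Heat released by hot stream: Q = 1740 × 2.24 × (42.1 − -34.0) = 296610 kJ/h
Energy balance on cold side (adiabatic exchanger): Q = ṁ_c·Cp_c·(T_c,out − T_c,in)
T_c,out = -51.7 + 296610/(2690 × 2.44) = -6.5103 °C

T_c,out = -6.51 °C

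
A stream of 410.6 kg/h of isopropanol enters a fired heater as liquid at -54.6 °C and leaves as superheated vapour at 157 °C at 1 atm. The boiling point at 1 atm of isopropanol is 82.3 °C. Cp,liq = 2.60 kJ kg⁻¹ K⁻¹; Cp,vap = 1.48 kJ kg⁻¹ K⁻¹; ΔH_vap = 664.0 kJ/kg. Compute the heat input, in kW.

Q = 129 kW

liquid -54.6→82.3 °C: 355.94 kJ/kg
vaporisation at 82.3 °C: 664 kJ/kg
vapour 82.3→157 °C: 110.56 kJ/kg
Δh = 355.94 + 664 + 110.56 = 1130.5 kJ/kg
Q = ṁ·Δh = 410.6 kg/h × 1130.5 kJ/kg = 464180 kJ/h
|Q| = 128.94 kW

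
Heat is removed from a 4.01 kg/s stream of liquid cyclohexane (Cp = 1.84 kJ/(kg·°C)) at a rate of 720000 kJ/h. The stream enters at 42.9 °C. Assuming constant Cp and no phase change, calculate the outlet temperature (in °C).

T_out = 15.8 °C

Q = 720000 kJ/h = 200 kJ/s
ΔT = Q/(ṁ·Cp) = 200/(4.01×1.84) = 27.106 K
T_out = 42.9 − 27.106 = 15.794 °C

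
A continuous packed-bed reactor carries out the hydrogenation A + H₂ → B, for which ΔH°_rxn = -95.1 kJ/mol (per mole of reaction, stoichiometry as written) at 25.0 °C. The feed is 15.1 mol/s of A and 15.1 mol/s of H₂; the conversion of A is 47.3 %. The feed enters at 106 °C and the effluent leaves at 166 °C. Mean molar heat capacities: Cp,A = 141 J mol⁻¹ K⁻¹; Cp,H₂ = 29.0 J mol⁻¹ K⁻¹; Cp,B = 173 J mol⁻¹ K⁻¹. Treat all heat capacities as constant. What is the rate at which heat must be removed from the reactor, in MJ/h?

Q_out = 1880 MJ/h

Extent of reaction ξ = 0.473 × 15.1 = 7.1423 mol/s
Reaction term: ξ·ΔH°_rxn = 7.1423 × -95.1 = -679.23 kJ/s
Sensible, feed 106→25 °C: -207.93 kJ/s
Outlet flows (mol/s): A 7.9577, H₂ 7.9577, B 7.1423
Sensible, products 25→166 °C: 364.97 kJ/s
Q = ΔH = -522.19 kJ/s = -522.19 kW
Heat removed = 1879.9 MJ/h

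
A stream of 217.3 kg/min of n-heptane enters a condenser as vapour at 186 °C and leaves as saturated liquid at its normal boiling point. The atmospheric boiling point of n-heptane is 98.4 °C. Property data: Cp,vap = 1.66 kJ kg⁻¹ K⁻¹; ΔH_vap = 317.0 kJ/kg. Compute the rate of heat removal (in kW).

Q_c = 1670 kW

vapour 186→98.4 °C: -145.42 kJ/kg
condensation at 98.4 °C: -317 kJ/kg
Δh = -145.42 + -317 = -462.42 kJ/kg
Q = ṁ·Δh = 217.3 kg/min × -462.42 kJ/kg = -100480 kJ/min
|Q| = 1674.7 kW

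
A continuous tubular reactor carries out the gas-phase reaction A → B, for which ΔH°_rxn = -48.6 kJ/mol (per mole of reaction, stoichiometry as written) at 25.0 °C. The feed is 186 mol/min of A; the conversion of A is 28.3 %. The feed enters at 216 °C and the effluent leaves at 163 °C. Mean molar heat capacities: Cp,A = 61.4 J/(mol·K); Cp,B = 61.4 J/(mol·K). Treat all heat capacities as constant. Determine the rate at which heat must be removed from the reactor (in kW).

Q_out = 52.7 kW

Extent of reaction ξ = 0.283 × 186 = 52.638 mol/min
Reaction term: ξ·ΔH°_rxn = 52.638 × -48.6 = -2558.2 kJ/min
Sensible, feed 216→25 °C: -2181.3 kJ/min
Outlet flows (mol/min): A 133.36, B 52.638
Sensible, products 25→163 °C: 1576 kJ/min
Q = ΔH = -3163.5 kJ/min = -52.725 kW
Heat removed = 52.725 kW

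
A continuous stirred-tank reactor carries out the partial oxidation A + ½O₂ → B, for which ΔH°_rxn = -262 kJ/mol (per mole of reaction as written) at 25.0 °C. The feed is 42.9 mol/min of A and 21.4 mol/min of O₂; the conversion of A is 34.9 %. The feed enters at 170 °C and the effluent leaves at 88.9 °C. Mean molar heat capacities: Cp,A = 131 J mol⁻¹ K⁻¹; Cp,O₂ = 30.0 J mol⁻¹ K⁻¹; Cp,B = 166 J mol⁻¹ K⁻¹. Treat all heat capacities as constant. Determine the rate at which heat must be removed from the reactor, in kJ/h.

Q_out = 265000 kJ/h

Extent of reaction ξ = 0.349 × 42.9 = 14.972 mol/min
Reaction term: ξ·ΔH°_rxn = 14.972 × -262 = -3922.7 kJ/min
Sensible, feed 170→25 °C: -907.98 kJ/min
Outlet flows (mol/min): A 27.928, O₂ 13.914, B 14.972
Sensible, products 25→88.9 °C: 419.27 kJ/min
Q = ΔH = -4411.4 kJ/min = -73.523 kW
Heat removed = 264680 kJ/h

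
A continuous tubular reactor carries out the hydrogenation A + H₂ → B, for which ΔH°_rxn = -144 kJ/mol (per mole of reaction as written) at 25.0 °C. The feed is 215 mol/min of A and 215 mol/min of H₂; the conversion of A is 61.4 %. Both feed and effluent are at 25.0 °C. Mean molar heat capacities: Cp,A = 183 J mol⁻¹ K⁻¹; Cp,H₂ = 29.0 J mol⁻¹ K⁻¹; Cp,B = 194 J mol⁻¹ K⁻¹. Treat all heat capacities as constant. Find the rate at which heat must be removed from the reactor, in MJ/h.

Extent of reaction ξ = 0.614 × 215 = 132.01 mol/min
Reaction term: ξ·ΔH°_rxn = 132.01 × -144 = -19009 kJ/min
Q = ΔH = -19009 kJ/min = -316.82 kW
Heat removed = 1140.6 MJ/h

Q_out = 1140 MJ/h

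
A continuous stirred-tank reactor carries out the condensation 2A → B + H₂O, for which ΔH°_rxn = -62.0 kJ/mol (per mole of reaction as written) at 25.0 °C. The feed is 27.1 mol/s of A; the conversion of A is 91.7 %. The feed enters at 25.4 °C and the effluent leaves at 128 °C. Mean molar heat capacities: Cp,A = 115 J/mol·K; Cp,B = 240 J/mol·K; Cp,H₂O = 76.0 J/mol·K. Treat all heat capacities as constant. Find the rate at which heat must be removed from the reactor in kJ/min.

Extent of reaction ξ = 0.917 × 27.1 / 2 = 12.425 mol/s
Reaction term: ξ·ΔH°_rxn = 12.425 × -62.0 = -770.37 kJ/s
Sensible, feed 25.4→25 °C: -1.2466 kJ/s
Outlet flows (mol/s): A 2.2493, B 12.425, H₂O 12.425
Sensible, products 25→128 °C: 431.06 kJ/s
Q = ΔH = -340.56 kJ/s = -340.56 kW
Heat removed = 20433 kJ/min

Q_out = 20400 kJ/min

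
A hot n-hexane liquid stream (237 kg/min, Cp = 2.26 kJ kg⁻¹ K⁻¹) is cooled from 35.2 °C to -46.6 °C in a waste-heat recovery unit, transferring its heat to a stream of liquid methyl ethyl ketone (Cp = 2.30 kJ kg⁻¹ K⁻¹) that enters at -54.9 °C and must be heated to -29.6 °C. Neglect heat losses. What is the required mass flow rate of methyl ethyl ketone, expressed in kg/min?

Heat released by hot stream: Q = 237 × 2.26 × (35.2 − -46.6) = 43814 kJ/min
Energy balance on cold side (adiabatic exchanger): Q = ṁ_c·Cp_c·(T_c,out − T_c,in)
ṁ_c = 43814 / [2.30 × (-29.6 − -54.9)] = 752.94 kg/min

ṁ_c = 753 kg/min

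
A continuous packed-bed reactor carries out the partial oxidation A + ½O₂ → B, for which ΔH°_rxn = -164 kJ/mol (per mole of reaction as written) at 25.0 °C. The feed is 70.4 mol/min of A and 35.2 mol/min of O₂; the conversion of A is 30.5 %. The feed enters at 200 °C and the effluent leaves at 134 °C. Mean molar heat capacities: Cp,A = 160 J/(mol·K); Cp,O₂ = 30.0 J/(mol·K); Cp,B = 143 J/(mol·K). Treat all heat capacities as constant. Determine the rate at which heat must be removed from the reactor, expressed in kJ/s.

Extent of reaction ξ = 0.305 × 70.4 = 21.472 mol/min
Reaction term: ξ·ΔH°_rxn = 21.472 × -164 = -3521.4 kJ/min
Sensible, feed 200→25 °C: -2156 kJ/min
Outlet flows (mol/min): A 48.928, O₂ 24.464, B 21.472
Sensible, products 25→134 °C: 1268 kJ/min
Q = ΔH = -4409.4 kJ/min = -73.49 kW
Heat removed = 73.49 kJ/s

Q_out = 73.5 kJ/s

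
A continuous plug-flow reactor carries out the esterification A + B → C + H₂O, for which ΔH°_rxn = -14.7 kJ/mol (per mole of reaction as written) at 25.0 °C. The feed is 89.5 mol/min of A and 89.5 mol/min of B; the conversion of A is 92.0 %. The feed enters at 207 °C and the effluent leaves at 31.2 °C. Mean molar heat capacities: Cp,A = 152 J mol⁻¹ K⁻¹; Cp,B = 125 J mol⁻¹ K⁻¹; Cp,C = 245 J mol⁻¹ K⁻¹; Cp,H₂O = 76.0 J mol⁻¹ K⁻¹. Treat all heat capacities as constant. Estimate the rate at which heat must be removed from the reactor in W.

Q_out = 92400 W

Extent of reaction ξ = 0.920 × 89.5 = 82.34 mol/min
Reaction term: ξ·ΔH°_rxn = 82.34 × -14.7 = -1210.4 kJ/min
Sensible, feed 207→25 °C: -4512.1 kJ/min
Outlet flows (mol/min): A 7.16, B 7.16, C 82.34, H₂O 82.34
Sensible, products 25→31.2 °C: 176.17 kJ/min
Q = ΔH = -5546.3 kJ/min = -92.438 kW
Heat removed = 92438 W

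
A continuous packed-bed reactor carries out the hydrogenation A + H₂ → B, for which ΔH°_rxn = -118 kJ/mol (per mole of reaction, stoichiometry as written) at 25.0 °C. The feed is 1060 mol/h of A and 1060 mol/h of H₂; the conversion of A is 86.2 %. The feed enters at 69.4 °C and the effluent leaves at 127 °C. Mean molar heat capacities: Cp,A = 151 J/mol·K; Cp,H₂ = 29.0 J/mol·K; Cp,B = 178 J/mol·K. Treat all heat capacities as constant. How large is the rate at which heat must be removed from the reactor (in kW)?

Extent of reaction ξ = 0.862 × 1060 = 913.72 mol/h
Reaction term: ξ·ΔH°_rxn = 913.72 × -118 = -107820 kJ/h
Sensible, feed 69.4→25 °C: -8471.5 kJ/h
Outlet flows (mol/h): A 146.28, H₂ 146.28, B 913.72
Sensible, products 25→127 °C: 19275 kJ/h
Q = ΔH = -97015 kJ/h = -26.949 kW
Heat removed = 26.949 kW

Q_out = 26.9 kW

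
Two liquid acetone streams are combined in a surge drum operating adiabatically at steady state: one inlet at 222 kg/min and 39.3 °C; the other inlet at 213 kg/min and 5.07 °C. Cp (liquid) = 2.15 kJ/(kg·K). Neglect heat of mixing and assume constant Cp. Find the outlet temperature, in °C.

T_out = 22.5 °C

Energy balance with Q = 0: Σ ṁᵢCp,ᵢ(T_out − Tᵢ) = 0
Σ ṁᵢCp,ᵢTᵢ = 222×2.15×39.3 + 213×2.15×5.07 = 21080
Σ ṁᵢCp,ᵢ = 222×2.15 + 213×2.15 = 935.25
T_out = 21080 / 935.25 = 22.539 °C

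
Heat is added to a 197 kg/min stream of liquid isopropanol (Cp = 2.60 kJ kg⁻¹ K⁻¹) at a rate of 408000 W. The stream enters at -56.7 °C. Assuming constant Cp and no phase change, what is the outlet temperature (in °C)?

T_out = -8.91 °C

Q = 408000 W = 24480 kJ/min
ΔT = Q/(ṁ·Cp) = 24480/(197×2.60) = 47.794 K
T_out = -56.7 + 47.794 = -8.9062 °C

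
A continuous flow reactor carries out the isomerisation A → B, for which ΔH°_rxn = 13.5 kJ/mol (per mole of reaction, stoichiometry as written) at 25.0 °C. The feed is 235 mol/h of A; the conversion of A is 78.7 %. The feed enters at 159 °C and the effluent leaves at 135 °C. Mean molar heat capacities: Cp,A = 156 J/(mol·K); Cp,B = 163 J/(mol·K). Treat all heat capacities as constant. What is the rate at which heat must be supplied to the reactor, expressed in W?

Extent of reaction ξ = 0.787 × 235 = 184.95 mol/h
Reaction term: ξ·ΔH°_rxn = 184.95 × 13.5 = 2496.8 kJ/h
Sensible, feed 159→25 °C: -4912.4 kJ/h
Outlet flows (mol/h): A 50.055, B 184.95
Sensible, products 25→135 °C: 4175 kJ/h
Q = ΔH = 1759.3 kJ/h = 0.4887 kW
Heat supplied = 488.7 W

Q_in = 489 W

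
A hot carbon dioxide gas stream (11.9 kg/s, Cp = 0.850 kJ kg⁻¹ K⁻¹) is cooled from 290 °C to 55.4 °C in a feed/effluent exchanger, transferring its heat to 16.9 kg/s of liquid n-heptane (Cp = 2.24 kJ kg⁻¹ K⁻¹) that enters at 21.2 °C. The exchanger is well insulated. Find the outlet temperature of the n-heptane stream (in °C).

T_c,out = 83.9 °C

Heat released by hot stream: Q = 11.9 × 0.850 × (290 − 55.4) = 2373 kJ/s
Energy balance on cold side (adiabatic exchanger): Q = ṁ_c·Cp_c·(T_c,out − T_c,in)
T_c,out = 21.2 + 2373/(16.9 × 2.24) = 83.884 °C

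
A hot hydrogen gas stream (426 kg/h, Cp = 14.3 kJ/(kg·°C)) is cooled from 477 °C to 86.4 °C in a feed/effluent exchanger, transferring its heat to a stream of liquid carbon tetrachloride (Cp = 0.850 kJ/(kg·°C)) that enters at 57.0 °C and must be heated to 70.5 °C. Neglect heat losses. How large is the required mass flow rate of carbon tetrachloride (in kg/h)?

ṁ_c = 207000 kg/h

Heat released by hot stream: Q = 426 × 14.3 × (477 − 86.4) = 2.3795e+06 kJ/h
Energy balance on cold side (adiabatic exchanger): Q = ṁ_c·Cp_c·(T_c,out − T_c,in)
ṁ_c = 2.3795e+06 / [0.850 × (70.5 − 57.0)] = 207360 kg/h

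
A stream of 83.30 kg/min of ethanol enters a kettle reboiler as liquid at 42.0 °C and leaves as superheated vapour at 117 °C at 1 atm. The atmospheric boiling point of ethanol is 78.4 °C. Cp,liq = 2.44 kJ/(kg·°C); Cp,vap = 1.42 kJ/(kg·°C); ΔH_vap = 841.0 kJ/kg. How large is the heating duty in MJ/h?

Q = 4920 MJ/h

liquid 42.0→78.4 °C: 88.816 kJ/kg
vaporisation at 78.4 °C: 841 kJ/kg
vapour 78.4→117 °C: 54.812 kJ/kg
Δh = 88.816 + 841 + 54.812 = 984.63 kJ/kg
Q = ṁ·Δh = 83.30 kg/min × 984.63 kJ/kg = 82020 kJ/min
|Q| = 1367 kW = 4921.2 MJ/h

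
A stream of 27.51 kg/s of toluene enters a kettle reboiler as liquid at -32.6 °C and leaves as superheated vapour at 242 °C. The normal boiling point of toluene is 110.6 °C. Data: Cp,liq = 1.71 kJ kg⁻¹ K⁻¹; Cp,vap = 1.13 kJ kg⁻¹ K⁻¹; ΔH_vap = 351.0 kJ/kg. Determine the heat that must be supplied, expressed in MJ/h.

Q = 73700 MJ/h

liquid -32.6→110.6 °C: 244.87 kJ/kg
vaporisation at 110.6 °C: 351 kJ/kg
vapour 110.6→242 °C: 148.48 kJ/kg
Δh = 244.87 + 351 + 148.48 = 744.35 kJ/kg
Q = ṁ·Δh = 27.51 kg/s × 744.35 kJ/kg = 20477 kJ/s
|Q| = 20477 kW = 73718 MJ/h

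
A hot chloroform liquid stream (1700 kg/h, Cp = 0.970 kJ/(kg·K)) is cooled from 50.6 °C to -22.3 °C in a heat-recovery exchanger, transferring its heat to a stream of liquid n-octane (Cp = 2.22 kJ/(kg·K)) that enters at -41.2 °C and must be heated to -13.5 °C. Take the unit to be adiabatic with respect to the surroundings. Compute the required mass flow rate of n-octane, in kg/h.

ṁ_c = 1950 kg/h

Heat released by hot stream: Q = 1700 × 0.970 × (50.6 − -22.3) = 120210 kJ/h
Energy balance on cold side (adiabatic exchanger): Q = ṁ_c·Cp_c·(T_c,out − T_c,in)
ṁ_c = 120210 / [2.22 × (-13.5 − -41.2)] = 1954.9 kg/h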